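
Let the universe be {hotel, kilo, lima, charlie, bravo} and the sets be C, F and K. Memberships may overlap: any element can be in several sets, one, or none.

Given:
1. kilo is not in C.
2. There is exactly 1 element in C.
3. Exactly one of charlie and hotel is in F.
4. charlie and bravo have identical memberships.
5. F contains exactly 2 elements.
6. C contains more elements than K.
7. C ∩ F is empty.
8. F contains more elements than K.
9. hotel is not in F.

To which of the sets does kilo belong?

kilo: none

From (1): kilo ∉ C.
From (9): hotel ∉ F.
(3) (exactly one): charlie ∈ F.
(4): bravo matches charlie: bravo ∈ F.
(5): F already has 2, so the rest are out.
(7) (disjoint): charlie ∉ C.
(7) (disjoint): bravo ∉ C.
Suppose kilo ∈ K: no assignment then satisfies all the clues, so kilo ∉ K.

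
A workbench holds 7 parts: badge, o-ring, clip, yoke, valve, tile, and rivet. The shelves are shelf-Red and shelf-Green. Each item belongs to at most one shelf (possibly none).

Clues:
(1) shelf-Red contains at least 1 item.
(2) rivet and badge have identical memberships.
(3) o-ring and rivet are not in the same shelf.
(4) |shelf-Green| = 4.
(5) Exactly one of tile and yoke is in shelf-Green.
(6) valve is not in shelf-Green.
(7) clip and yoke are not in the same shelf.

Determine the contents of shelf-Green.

shelf-Green = {badge, clip, rivet, tile}

From (6): valve ∉ shelf-Green.
Suppose badge ∉ shelf-Green: no assignment then satisfies all the clues, so badge ∈ shelf-Green.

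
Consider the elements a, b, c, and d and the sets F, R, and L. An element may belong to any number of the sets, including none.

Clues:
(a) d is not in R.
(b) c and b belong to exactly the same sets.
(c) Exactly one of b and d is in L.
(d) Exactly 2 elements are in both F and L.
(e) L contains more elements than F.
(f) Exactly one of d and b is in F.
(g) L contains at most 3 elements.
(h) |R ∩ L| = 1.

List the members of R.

R = {a}

From (a): d ∉ R.
Suppose a ∉ R: no assignment then satisfies all the clues, so a ∈ R.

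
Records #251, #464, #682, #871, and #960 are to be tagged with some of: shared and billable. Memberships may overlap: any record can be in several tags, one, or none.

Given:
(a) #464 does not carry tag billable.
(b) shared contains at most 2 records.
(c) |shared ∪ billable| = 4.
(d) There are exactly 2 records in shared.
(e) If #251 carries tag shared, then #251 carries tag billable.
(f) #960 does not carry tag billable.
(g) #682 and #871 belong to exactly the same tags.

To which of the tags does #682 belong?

#682: billable

From (a): #464 ∉ billable.
From (f): #960 ∉ billable.
Suppose #682 ∈ shared: no assignment then satisfies all the clues, so #682 ∉ shared.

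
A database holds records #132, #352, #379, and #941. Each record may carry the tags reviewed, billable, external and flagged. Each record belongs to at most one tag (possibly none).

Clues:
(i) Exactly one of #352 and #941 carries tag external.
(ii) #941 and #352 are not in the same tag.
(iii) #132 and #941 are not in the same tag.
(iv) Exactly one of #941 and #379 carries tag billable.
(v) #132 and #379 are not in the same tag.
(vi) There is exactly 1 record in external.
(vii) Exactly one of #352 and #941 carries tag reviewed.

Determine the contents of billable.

billable = {#379}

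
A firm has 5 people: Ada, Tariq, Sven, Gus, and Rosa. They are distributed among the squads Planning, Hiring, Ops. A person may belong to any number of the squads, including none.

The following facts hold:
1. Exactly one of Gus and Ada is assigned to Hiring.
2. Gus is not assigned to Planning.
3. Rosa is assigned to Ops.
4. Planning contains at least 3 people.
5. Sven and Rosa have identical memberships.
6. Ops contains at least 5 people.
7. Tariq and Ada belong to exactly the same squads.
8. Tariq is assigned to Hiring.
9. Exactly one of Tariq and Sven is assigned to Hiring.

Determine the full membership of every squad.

Planning = {Ada, Rosa, Sven, Tariq}; Hiring = {Ada, Tariq}; Ops = {Ada, Gus, Rosa, Sven, Tariq}

From (2): Gus ∉ Planning.
From (3): Rosa ∈ Ops.
From (8): Tariq ∈ Hiring.
(5): Sven matches Rosa: Sven ∈ Ops.
(6): only 5 candidates remain for Ops, so all are in.
(7): Ada matches Tariq: Ada ∈ Hiring.
(9) (exactly one): Sven ∉ Hiring.
(1) (exactly one): Gus ∉ Hiring.
(5): Rosa matches Sven: Rosa ∉ Hiring.
Suppose Ada ∉ Planning: no assignment then satisfies all the clues, so Ada ∈ Planning.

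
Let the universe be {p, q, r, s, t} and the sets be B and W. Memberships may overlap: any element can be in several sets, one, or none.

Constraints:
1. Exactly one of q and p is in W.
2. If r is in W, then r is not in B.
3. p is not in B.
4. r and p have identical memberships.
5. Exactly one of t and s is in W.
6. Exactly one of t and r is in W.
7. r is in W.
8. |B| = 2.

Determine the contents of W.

W = {p, r, s}

From (3): p ∉ B.
From (7): r ∈ W.
(2): r ∉ B.
(4): p matches r: p ∈ W.
(6) (exactly one): t ∉ W.
(1) (exactly one): q ∉ W.
(5) (exactly one): s ∈ W.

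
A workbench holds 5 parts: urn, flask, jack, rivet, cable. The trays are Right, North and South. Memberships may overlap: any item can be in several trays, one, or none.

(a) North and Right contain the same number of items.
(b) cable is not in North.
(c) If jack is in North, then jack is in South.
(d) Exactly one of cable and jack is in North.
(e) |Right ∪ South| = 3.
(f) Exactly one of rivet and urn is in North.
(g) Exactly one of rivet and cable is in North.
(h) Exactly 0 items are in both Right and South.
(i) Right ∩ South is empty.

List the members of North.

North = {jack, rivet}

From (b): cable ∉ North.
(d) (exactly one): jack ∈ North.
(g) (exactly one): rivet ∈ North.
(c): jack ∈ South.
(f) (exactly one): urn ∉ North.
(i) (disjoint): jack ∉ Right.
Suppose flask ∈ North: no assignment then satisfies all the clues, so flask ∉ North.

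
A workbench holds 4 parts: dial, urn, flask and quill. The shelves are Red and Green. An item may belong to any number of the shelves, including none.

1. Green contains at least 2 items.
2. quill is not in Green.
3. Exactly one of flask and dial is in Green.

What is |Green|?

2

From (2): quill ∉ Green.
Suppose urn ∉ Green: no assignment then satisfies all the clues, so urn ∈ Green.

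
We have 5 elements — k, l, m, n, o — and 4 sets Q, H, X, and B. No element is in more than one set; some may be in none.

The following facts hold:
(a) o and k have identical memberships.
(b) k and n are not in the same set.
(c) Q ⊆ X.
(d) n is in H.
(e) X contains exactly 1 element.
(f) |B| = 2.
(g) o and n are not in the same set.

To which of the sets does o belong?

o: B

From (d): n ∈ H.
(b): k ∉ H.
(g): o ∉ H.
Suppose o ∈ Q: no assignment then satisfies all the clues, so o ∉ Q.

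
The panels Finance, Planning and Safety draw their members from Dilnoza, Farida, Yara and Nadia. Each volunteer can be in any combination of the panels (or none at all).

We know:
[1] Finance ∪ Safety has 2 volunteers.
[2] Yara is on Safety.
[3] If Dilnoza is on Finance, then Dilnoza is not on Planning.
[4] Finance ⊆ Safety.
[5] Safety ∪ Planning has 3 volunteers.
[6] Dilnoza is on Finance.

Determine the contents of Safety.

Safety = {Dilnoza, Yara}

From (2): Yara ∈ Safety.
From (6): Dilnoza ∈ Finance.
(3): Dilnoza ∉ Planning.
(4) with Dilnoza ∈ Finance: Dilnoza ∈ Safety.
Suppose Farida ∈ Safety: no assignment then satisfies all the clues, so Farida ∉ Safety.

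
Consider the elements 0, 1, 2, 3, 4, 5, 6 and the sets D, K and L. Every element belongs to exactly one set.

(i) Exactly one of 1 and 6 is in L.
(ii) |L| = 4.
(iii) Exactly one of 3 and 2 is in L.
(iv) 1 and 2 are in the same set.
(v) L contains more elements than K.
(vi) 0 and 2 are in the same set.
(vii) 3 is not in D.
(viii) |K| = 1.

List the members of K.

K = {3}

From (vii): 3 ∉ D.
Suppose 0 ∈ K: no assignment then satisfies all the clues, so 0 ∉ K.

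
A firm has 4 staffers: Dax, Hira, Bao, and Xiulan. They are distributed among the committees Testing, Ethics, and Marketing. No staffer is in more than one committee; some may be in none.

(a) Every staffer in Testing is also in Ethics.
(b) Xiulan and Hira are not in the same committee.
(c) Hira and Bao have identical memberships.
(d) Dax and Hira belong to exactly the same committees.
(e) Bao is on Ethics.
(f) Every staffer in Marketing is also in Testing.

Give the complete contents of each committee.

Testing = {}; Ethics = {Bao, Dax, Hira}; Marketing = {}

From (e): Bao ∈ Ethics.
(c): Hira matches Bao: Hira ∉ Testing.
(c): Hira matches Bao: Hira ∈ Ethics.
(d): Dax matches Hira: Dax ∉ Testing.
(d): Dax matches Hira: Dax ∈ Ethics.
(b): Xiulan ∉ Ethics.
(a) contrapositive: Xiulan ∉ Testing.
(f) contrapositive: Xiulan ∉ Marketing.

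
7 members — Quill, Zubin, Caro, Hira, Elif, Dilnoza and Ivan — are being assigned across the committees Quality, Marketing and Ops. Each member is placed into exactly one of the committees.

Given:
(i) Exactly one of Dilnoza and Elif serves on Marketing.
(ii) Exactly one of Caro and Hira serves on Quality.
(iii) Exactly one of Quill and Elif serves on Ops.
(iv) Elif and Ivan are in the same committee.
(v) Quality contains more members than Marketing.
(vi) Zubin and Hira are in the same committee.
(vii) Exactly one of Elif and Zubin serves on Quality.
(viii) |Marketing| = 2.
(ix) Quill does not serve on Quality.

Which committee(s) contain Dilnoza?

From (ix): Quill ∉ Quality.
Suppose Dilnoza ∉ Quality: no assignment then satisfies all the clues, so Dilnoza ∈ Quality.

Dilnoza: Quality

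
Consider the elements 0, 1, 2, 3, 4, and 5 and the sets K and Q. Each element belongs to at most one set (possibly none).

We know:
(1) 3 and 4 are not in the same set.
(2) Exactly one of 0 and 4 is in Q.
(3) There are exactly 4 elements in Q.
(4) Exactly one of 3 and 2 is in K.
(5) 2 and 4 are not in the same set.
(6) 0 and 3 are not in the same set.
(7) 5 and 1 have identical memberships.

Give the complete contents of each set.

K = {3}; Q = {0, 1, 2, 5}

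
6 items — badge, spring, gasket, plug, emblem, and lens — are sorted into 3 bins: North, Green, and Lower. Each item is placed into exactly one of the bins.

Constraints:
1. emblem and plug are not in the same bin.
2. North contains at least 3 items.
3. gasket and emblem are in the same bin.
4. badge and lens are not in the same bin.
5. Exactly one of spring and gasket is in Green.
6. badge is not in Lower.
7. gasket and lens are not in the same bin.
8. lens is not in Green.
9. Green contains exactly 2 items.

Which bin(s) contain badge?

badge: North

From (6): badge ∉ Lower.
From (8): lens ∉ Green.
Suppose badge ∉ North: no assignment then satisfies all the clues, so badge ∈ North.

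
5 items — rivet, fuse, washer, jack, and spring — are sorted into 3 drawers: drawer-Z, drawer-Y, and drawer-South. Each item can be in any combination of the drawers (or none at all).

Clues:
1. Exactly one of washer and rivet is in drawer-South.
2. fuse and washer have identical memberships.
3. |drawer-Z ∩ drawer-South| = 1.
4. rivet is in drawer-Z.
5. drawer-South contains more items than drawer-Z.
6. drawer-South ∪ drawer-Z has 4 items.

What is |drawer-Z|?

2

From (4): rivet ∈ drawer-Z.
Suppose rivet ∈ drawer-South: no assignment then satisfies all the clues, so rivet ∉ drawer-South.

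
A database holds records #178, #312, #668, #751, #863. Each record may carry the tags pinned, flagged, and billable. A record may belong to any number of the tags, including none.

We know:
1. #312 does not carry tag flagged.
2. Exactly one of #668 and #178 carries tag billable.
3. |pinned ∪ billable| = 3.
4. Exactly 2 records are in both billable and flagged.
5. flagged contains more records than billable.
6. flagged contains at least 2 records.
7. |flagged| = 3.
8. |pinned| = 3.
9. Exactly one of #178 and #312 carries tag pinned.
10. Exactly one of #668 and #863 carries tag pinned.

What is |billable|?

2

From (1): #312 ∉ flagged.
Suppose #312 ∈ billable: no assignment then satisfies all the clues, so #312 ∉ billable.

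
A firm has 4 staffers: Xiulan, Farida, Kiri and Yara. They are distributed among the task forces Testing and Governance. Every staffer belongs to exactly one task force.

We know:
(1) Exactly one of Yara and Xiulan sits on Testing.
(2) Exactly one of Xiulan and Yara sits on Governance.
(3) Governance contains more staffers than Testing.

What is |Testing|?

1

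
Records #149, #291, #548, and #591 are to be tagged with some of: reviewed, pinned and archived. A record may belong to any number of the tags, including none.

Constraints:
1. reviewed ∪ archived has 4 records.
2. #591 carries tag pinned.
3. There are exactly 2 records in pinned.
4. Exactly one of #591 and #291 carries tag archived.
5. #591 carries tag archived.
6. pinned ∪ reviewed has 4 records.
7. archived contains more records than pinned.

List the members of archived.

archived = {#149, #548, #591}

From (2): #591 ∈ pinned.
From (5): #591 ∈ archived.
(4) (exactly one): #291 ∉ archived.
Suppose #149 ∉ archived: no assignment then satisfies all the clues, so #149 ∈ archived.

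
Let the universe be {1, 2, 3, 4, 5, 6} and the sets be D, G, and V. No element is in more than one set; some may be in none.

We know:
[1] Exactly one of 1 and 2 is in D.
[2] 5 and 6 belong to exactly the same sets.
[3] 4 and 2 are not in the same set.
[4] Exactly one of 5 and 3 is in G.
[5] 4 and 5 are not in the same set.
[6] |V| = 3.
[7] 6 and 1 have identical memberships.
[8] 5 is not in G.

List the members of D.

D = {2}

From (8): 5 ∉ G.
(2): 6 matches 5: 6 ∉ G.
(4) (exactly one): 3 ∈ G.
(7): 1 matches 6: 1 ∉ G.
Suppose 1 ∈ D: no assignment then satisfies all the clues, so 1 ∉ D.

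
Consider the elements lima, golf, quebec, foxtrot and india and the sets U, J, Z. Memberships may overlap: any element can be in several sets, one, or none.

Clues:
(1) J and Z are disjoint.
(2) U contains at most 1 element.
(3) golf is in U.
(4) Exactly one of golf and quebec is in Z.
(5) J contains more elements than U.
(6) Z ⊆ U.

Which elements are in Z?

Z = {golf}

From (3): golf ∈ U.
(2): U already has 1, so the rest are out.
(6) contrapositive: lima ∉ Z.
(6) contrapositive: quebec ∉ Z.
(6) contrapositive: foxtrot ∉ Z.
(6) contrapositive: india ∉ Z.
(4) (exactly one): golf ∈ Z.
(1) (disjoint): golf ∉ J.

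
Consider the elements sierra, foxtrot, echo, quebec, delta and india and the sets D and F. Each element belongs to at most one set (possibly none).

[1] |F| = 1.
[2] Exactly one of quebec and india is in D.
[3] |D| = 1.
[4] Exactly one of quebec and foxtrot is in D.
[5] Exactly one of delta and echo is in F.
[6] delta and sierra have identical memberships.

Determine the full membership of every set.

D = {quebec}; F = {echo}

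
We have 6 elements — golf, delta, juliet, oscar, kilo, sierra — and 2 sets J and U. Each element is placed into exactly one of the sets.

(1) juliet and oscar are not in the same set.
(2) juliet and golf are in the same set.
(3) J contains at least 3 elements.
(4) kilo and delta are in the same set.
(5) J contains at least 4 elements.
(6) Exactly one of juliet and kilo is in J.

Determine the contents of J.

J = {delta, kilo, oscar, sierra}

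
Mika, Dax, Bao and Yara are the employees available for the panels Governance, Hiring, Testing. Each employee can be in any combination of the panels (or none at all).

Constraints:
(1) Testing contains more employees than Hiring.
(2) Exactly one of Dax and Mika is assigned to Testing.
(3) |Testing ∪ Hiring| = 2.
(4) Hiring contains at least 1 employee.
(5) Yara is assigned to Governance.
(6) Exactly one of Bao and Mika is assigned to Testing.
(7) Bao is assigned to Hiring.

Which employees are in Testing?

Testing = {Bao, Dax}

From (5): Yara ∈ Governance.
From (7): Bao ∈ Hiring.
Suppose Mika ∈ Testing: no assignment then satisfies all the clues, so Mika ∉ Testing.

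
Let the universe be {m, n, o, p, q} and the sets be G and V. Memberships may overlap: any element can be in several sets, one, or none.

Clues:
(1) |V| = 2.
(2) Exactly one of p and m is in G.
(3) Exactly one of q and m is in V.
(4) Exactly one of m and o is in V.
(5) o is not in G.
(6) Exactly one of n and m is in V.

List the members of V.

V = {m, p}

From (5): o ∉ G.
Suppose m ∉ V: no assignment then satisfies all the clues, so m ∈ V.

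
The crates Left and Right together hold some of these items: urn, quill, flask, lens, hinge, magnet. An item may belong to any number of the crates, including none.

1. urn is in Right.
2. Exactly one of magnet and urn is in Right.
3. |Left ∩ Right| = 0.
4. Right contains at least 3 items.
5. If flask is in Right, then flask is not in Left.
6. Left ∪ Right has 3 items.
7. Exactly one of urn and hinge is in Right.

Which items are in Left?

Left = {}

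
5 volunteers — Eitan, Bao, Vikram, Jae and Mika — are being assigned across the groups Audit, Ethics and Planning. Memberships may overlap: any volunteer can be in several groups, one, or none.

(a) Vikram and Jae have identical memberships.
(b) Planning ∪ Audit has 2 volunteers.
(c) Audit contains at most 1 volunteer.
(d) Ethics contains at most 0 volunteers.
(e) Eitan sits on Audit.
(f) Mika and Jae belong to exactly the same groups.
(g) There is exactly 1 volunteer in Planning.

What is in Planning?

From (e): Eitan ∈ Audit.
(c): Audit already has 1, so the rest are out.
(d): Ethics already has 0, so the rest are out.
Suppose Eitan ∈ Planning: no assignment then satisfies all the clues, so Eitan ∉ Planning.

Planning = {Bao}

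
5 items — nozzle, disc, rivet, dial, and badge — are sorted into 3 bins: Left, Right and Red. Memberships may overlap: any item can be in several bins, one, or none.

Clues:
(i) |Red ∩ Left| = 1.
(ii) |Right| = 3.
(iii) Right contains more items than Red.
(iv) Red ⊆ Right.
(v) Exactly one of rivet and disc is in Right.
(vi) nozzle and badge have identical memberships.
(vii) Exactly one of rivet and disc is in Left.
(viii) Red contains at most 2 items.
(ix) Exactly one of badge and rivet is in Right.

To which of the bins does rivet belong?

rivet: none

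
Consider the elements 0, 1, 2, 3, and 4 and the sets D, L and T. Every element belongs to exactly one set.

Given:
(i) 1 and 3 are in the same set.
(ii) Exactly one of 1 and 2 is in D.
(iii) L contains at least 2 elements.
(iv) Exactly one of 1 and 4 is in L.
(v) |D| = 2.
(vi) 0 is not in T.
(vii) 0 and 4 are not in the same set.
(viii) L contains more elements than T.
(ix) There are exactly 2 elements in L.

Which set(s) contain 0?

0: D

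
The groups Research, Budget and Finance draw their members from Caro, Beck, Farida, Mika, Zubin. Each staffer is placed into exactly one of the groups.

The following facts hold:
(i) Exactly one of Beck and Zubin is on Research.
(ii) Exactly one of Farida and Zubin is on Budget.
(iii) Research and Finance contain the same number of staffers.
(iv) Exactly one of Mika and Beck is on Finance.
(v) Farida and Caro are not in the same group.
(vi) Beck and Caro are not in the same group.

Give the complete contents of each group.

Research = {Beck, Farida}; Budget = {Zubin}; Finance = {Caro, Mika}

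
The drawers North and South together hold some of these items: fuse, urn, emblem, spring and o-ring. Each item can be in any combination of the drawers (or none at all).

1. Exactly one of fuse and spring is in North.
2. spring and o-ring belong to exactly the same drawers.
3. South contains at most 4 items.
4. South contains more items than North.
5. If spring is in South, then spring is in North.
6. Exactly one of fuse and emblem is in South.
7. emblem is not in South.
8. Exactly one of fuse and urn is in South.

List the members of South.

South = {fuse, o-ring, spring}

From (7): emblem ∉ South.
(6) (exactly one): fuse ∈ South.
(8) (exactly one): urn ∉ South.
Suppose spring ∉ South: no assignment then satisfies all the clues, so spring ∈ South.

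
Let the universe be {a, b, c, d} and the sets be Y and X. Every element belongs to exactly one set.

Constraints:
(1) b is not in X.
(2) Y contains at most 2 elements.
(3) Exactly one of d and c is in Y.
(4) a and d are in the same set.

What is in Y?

From (1): b ∉ X.
Only one set left: b ∈ Y.
Suppose a ∈ Y: no assignment then satisfies all the clues, so a ∉ Y.

Y = {b, c}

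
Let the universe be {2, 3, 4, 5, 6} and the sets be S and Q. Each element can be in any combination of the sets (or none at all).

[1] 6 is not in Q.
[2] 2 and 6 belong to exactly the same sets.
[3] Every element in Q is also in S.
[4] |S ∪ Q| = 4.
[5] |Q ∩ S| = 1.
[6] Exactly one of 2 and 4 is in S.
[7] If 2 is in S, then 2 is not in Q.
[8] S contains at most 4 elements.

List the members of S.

S = {2, 3, 5, 6}

From (1): 6 ∉ Q.
(2): 2 matches 6: 2 ∉ Q.
Suppose 2 ∉ S: no assignment then satisfies all the clues, so 2 ∈ S.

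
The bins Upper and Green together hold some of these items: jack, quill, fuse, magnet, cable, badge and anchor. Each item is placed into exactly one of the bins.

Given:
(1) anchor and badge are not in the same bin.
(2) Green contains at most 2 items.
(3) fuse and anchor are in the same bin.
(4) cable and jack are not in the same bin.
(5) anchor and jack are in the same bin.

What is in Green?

Green = {badge, cable}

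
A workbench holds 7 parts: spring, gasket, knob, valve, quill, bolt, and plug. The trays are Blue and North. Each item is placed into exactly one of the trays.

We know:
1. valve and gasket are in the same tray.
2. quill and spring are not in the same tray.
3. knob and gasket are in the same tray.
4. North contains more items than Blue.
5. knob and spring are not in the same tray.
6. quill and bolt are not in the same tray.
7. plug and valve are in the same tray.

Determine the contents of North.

North = {gasket, knob, plug, quill, valve}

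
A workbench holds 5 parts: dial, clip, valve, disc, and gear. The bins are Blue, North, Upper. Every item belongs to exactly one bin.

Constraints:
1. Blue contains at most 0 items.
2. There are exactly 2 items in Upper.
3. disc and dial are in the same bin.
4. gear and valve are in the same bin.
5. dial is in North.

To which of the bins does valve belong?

valve: Upper

From (5): dial ∈ North.
(1): Blue already has 0, so the rest are out.
(3): disc matches dial: disc ∈ North.
Suppose valve ∈ North: no assignment then satisfies all the clues, so valve ∉ North.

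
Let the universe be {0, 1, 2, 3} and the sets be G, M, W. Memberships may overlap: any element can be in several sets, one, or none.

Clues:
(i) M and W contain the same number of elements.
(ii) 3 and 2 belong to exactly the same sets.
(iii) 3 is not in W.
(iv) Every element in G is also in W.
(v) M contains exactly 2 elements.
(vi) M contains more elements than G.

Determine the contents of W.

From (iii): 3 ∉ W.
(ii): 2 matches 3: 2 ∉ W.
(iv) contrapositive: 2 ∉ G.
(iv) contrapositive: 3 ∉ G.
Suppose 0 ∉ W: no assignment then satisfies all the clues, so 0 ∈ W.

W = {0, 1}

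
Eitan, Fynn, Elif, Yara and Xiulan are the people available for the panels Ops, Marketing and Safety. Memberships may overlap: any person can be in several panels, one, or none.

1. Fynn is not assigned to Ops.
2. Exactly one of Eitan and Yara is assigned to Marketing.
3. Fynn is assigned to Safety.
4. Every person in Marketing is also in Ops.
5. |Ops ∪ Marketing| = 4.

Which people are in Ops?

Ops = {Eitan, Elif, Xiulan, Yara}

From (1): Fynn ∉ Ops.
From (3): Fynn ∈ Safety.
(4) contrapositive: Fynn ∉ Marketing.
Suppose Eitan ∉ Ops: no assignment then satisfies all the clues, so Eitan ∈ Ops.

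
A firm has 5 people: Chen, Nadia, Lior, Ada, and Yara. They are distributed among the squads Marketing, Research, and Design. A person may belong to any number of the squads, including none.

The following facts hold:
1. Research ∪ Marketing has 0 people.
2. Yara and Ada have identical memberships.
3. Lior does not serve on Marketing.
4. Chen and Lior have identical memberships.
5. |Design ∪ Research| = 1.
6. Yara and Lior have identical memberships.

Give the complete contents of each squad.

Marketing = {}; Research = {}; Design = {Nadia}

From (3): Lior ∉ Marketing.
(4): Chen matches Lior: Chen ∉ Marketing.
(6): Yara matches Lior: Yara ∉ Marketing.
(2): Ada matches Yara: Ada ∉ Marketing.
Suppose Chen ∈ Research: no assignment then satisfies all the clues, so Chen ∉ Research.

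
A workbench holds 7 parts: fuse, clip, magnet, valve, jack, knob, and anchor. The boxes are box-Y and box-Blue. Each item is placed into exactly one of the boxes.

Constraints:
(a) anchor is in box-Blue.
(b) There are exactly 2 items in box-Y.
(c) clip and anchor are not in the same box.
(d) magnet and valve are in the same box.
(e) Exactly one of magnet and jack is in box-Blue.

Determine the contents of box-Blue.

box-Blue = {anchor, fuse, knob, magnet, valve}

From (a): anchor ∈ box-Blue.
(c): clip ∉ box-Blue.
Only one box left: clip ∈ box-Y.
Suppose fuse ∉ box-Blue: no assignment then satisfies all the clues, so fuse ∈ box-Blue.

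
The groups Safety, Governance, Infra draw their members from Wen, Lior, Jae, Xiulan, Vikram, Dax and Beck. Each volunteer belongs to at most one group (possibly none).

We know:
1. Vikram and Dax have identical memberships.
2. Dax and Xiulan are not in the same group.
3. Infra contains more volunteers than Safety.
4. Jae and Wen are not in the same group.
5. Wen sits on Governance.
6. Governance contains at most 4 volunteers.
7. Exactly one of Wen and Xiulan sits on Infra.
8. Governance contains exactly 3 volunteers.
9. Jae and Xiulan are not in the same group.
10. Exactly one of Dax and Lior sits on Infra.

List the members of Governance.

Governance = {Dax, Vikram, Wen}

From (5): Wen ∈ Governance.
(4): Jae ∉ Governance.
(7) (exactly one): Xiulan ∈ Infra.
(9): Jae ∉ Infra.
(2): Dax ∉ Infra.
(10) (exactly one): Lior ∈ Infra.
(1): Vikram matches Dax: Vikram ∉ Infra.
Suppose Vikram ∉ Governance: no assignment then satisfies all the clues, so Vikram ∈ Governance.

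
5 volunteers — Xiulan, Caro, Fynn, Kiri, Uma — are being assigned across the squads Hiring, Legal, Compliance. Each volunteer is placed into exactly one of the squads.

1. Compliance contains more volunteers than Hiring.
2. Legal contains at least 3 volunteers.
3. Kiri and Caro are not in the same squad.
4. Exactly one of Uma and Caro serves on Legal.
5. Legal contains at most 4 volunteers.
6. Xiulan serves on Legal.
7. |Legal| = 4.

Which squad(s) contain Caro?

Caro: Compliance

From (6): Xiulan ∈ Legal.
Suppose Caro ∈ Hiring: no assignment then satisfies all the clues, so Caro ∉ Hiring.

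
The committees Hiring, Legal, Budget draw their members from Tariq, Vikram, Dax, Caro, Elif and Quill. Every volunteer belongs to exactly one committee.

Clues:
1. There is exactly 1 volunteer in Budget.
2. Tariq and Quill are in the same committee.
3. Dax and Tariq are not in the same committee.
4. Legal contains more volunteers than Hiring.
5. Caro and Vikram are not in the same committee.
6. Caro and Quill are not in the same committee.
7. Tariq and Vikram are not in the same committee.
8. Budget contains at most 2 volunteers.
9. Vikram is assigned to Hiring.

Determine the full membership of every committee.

Hiring = {Dax, Vikram}; Legal = {Elif, Quill, Tariq}; Budget = {Caro}

From (9): Vikram ∈ Hiring.
(5): Caro ∉ Hiring.
(7): Tariq ∉ Hiring.
(2): Quill matches Tariq: Quill ∉ Hiring.
Suppose Tariq ∉ Legal: no assignment then satisfies all the clues, so Tariq ∈ Legal.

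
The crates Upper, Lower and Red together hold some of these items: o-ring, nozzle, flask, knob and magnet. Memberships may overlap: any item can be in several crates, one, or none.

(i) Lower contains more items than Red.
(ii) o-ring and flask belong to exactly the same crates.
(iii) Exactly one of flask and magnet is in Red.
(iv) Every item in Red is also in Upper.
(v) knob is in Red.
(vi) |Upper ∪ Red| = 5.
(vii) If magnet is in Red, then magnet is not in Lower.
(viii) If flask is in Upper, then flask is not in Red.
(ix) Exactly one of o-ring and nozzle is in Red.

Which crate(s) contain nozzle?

nozzle: Lower, Red, Upper

From (v): knob ∈ Red.
(iv) with knob ∈ Red: knob ∈ Upper.
Suppose nozzle ∉ Upper: no assignment then satisfies all the clues, so nozzle ∈ Upper.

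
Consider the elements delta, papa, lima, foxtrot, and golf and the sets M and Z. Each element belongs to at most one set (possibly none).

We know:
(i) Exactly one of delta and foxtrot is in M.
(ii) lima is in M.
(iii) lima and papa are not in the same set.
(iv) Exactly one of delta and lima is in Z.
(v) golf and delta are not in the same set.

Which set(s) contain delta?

delta: Z

From (ii): lima ∈ M.
(iii): papa ∉ M.
(iv) (exactly one): delta ∈ Z.
(v): golf ∉ Z.
(i) (exactly one): foxtrot ∈ M.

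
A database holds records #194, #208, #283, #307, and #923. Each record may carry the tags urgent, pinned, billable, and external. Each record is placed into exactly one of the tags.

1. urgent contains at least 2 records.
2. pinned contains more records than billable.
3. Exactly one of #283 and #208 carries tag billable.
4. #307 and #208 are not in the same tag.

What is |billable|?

1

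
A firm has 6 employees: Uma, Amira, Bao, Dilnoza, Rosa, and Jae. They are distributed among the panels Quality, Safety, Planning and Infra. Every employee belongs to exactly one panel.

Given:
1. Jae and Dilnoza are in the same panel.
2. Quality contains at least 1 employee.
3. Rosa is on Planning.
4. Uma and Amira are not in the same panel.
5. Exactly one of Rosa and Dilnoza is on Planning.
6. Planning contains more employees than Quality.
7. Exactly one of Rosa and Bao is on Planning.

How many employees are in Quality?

1

From (3): Rosa ∈ Planning.
(5) (exactly one): Dilnoza ∉ Planning.
(7) (exactly one): Bao ∉ Planning.
(1): Jae matches Dilnoza: Jae ∉ Planning.
Suppose Dilnoza ∈ Quality: no assignment then satisfies all the clues, so Dilnoza ∉ Quality.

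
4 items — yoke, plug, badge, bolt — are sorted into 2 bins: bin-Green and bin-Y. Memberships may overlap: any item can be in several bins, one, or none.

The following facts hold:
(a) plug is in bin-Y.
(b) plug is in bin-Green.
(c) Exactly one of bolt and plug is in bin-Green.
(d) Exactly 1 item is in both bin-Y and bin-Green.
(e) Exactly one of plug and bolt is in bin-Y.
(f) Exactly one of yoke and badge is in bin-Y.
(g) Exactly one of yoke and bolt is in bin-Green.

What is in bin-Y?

bin-Y = {badge, plug}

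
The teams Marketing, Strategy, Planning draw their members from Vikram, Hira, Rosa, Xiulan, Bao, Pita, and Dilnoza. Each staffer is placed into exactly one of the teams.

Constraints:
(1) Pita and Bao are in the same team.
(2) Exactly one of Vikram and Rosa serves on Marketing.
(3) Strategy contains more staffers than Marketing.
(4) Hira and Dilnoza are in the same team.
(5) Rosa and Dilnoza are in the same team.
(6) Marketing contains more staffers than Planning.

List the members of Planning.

Planning = {}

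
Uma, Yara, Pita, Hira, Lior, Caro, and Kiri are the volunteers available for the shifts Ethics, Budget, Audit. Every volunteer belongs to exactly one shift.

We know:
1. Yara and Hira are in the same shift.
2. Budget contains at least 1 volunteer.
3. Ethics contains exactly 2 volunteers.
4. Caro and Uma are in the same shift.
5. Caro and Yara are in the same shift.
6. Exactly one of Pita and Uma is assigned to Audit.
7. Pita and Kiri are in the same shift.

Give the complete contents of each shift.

Ethics = {Kiri, Pita}; Budget = {Lior}; Audit = {Caro, Hira, Uma, Yara}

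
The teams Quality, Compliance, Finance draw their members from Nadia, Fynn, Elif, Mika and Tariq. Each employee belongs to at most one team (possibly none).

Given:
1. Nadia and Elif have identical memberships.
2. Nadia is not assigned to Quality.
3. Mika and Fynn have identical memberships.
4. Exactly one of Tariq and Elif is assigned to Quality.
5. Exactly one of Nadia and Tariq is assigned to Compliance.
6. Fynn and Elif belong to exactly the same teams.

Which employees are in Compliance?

From (2): Nadia ∉ Quality.
(1): Elif matches Nadia: Elif ∉ Quality.
(4) (exactly one): Tariq ∈ Quality.
(5) (exactly one): Nadia ∈ Compliance.
(6): Fynn matches Elif: Fynn ∉ Quality.
(1): Elif matches Nadia: Elif ∈ Compliance.
(3): Mika matches Fynn: Mika ∉ Quality.
(6): Fynn matches Elif: Fynn ∈ Compliance.
(3): Mika matches Fynn: Mika ∈ Compliance.

Compliance = {Elif, Fynn, Mika, Nadia}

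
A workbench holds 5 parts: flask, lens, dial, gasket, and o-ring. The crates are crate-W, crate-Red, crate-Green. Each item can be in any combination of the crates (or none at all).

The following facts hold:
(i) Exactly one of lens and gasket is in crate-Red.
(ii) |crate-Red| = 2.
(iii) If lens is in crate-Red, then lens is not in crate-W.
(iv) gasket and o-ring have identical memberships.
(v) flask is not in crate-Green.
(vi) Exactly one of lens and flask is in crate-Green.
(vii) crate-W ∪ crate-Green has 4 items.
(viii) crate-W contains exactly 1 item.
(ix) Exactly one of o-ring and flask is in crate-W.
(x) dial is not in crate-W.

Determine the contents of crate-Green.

crate-Green = {gasket, lens, o-ring}

From (v): flask ∉ crate-Green.
From (x): dial ∉ crate-W.
(vi) (exactly one): lens ∈ crate-Green.
Suppose dial ∈ crate-Green: no assignment then satisfies all the clues, so dial ∉ crate-Green.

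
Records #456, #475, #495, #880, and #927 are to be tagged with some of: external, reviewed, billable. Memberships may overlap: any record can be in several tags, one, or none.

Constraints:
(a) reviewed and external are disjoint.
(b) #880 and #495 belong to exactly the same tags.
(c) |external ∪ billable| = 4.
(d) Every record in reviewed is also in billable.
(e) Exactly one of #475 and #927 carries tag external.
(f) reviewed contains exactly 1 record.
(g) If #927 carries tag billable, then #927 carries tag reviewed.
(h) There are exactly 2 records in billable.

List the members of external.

external = {#475, #495, #880}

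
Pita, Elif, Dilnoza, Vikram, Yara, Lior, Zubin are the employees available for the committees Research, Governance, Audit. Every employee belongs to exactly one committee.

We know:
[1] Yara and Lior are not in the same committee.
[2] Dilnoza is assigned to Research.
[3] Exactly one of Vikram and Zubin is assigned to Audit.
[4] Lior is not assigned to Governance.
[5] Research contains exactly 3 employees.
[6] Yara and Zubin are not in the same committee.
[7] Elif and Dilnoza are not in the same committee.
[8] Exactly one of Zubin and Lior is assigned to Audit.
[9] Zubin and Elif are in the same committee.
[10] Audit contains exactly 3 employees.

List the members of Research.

Research = {Dilnoza, Lior, Vikram}

From (2): Dilnoza ∈ Research.
From (4): Lior ∉ Governance.
(7): Elif ∉ Research.
(9): Zubin matches Elif: Zubin ∉ Research.
Suppose Pita ∈ Research: no assignment then satisfies all the clues, so Pita ∉ Research.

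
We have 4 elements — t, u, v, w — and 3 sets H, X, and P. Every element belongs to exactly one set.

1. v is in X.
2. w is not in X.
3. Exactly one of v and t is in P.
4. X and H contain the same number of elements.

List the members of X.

From (1): v ∈ X.
From (2): w ∉ X.
(3) (exactly one): t ∈ P.
Suppose u ∈ X: no assignment then satisfies all the clues, so u ∉ X.

X = {v}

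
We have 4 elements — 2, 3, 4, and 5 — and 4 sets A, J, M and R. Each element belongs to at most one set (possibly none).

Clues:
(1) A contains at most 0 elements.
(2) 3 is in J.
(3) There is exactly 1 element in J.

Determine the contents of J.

J = {3}

From (2): 3 ∈ J.
(1): A already has 0, so the rest are out.
(3): J already has 1, so the rest are out.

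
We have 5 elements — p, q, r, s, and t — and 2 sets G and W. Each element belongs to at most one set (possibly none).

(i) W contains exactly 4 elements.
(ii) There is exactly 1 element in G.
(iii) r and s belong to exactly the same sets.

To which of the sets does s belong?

s: W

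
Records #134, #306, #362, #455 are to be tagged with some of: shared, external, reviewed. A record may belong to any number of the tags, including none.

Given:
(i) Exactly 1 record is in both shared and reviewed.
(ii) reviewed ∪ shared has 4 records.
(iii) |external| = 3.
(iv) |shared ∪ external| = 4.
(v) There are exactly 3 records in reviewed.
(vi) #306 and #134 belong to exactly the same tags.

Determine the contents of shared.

shared = {#362, #455}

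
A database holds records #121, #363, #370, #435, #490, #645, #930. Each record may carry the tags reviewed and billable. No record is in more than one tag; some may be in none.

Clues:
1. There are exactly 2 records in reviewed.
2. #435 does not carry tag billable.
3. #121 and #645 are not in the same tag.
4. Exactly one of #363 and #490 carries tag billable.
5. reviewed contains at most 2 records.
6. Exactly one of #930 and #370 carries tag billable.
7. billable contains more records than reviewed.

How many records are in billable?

3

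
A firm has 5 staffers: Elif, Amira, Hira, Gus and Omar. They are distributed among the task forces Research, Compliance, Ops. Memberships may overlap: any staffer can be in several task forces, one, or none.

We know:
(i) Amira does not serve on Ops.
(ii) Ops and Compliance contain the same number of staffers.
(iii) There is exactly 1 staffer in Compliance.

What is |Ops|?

1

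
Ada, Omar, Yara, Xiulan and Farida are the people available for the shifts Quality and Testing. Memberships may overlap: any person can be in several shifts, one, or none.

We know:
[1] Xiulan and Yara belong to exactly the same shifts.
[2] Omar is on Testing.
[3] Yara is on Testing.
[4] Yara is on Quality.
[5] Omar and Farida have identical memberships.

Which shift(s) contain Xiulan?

Xiulan: Quality, Testing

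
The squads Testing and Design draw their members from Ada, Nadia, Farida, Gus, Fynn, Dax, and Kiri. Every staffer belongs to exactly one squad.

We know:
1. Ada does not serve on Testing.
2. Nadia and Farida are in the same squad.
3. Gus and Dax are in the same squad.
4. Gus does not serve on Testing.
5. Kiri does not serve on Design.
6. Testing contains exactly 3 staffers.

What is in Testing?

Testing = {Farida, Kiri, Nadia}

From (1): Ada ∉ Testing.
From (4): Gus ∉ Testing.
From (5): Kiri ∉ Design.
(3): Dax matches Gus: Dax ∉ Testing.
Only one squad left: Ada ∈ Design.
Only one squad left: Gus ∈ Design.
Only one squad left: Dax ∈ Design.
Only one squad left: Kiri ∈ Testing.
Suppose Nadia ∉ Testing: no assignment then satisfies all the clues, so Nadia ∈ Testing.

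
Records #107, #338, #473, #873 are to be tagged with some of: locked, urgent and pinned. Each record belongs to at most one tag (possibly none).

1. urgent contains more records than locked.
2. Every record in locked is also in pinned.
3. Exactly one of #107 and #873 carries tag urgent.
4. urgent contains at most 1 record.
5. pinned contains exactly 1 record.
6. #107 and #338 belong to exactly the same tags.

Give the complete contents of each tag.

locked = {}; urgent = {#873}; pinned = {#473}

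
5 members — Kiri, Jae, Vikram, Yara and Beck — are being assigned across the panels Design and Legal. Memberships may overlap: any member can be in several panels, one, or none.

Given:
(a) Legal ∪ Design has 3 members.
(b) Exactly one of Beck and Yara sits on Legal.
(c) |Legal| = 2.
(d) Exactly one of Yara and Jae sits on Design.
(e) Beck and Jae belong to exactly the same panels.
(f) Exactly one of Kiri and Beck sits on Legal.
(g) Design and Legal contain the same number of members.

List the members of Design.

Design = {Vikram, Yara}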